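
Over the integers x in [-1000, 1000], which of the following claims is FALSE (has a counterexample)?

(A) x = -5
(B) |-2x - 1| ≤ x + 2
(A) x = 0: 0 = -5 — FAILS
(B) x = 2: LHS = |-2·2 - 1| = |-5| = 5, RHS = 2 + 2 = 4; 5 ≤ 4 — FAILS

Answer: Both A and B are false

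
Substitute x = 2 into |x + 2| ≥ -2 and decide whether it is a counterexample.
Substitute x = 2 into the relation:
x = 2: LHS = |2 + 2| = |4| = 4; 4 ≥ -2 — holds

The relation holds at x = 2, so it is not a counterexample.

Answer: No, x = 2 is not a counterexample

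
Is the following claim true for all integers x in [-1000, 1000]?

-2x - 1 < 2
The claim fails at x = -2:
x = -2: LHS = -2·(-2) - 1 = 3; 3 < 2 — FAILS

Because a single integer refutes it, the statement is false.

Answer: False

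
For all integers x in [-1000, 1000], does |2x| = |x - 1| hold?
The claim fails at x = 0:
x = 0: LHS = |2·0| = |0| = 0, RHS = |0 - 1| = |-1| = 1; 0 = 1 — FAILS

Because a single integer refutes it, the statement is false.

Answer: False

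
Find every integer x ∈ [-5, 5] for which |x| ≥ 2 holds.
Holds for: {-5, -4, -3, -2, 2, 3, 4, 5}
Fails for: {-1, 0, 1}

Answer: {-5, -4, -3, -2, 2, 3, 4, 5}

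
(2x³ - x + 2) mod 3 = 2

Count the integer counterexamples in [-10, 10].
Counterexamples in [-10, 10]: {-10, -8, -7, -5, -4, -2, -1, 1, 2, 4, 5, 7, 8, 10}.

Counting them gives 14 values.

Answer: 14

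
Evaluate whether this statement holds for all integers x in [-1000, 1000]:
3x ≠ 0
The claim fails at x = 0:
x = 0: LHS = 3·0 = 0; 0 ≠ 0 — FAILS

Because a single integer refutes it, the statement is false.

Answer: False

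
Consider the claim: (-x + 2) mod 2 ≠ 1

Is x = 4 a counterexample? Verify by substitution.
Substitute x = 4 into the relation:
x = 4: LHS = (-4 + 2) mod 2 = (-2) mod 2 = 0; 0 ≠ 1 — holds

The claim holds here, so x = 4 is not a counterexample. (A counterexample exists elsewhere, e.g. x = 1.)

Answer: No, x = 4 is not a counterexample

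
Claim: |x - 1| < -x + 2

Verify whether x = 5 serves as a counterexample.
Substitute x = 5 into the relation:
x = 5: LHS = |5 - 1| = |4| = 4, RHS = -5 + 2 = -3; 4 < -3 — FAILS

Since the claim fails at x = 5, this value is a counterexample.

Answer: Yes, x = 5 is a counterexample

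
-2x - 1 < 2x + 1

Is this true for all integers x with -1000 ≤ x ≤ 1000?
The claim fails at x = -1:
x = -1: LHS = -2·(-1) - 1 = 1, RHS = 2·(-1) + 1 = -1; 1 < -1 — FAILS

Because a single integer refutes it, the statement is false.

Answer: False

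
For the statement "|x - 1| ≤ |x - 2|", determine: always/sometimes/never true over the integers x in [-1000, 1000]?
Holds at x = 0: LHS = |0 - 1| = |-1| = 1, RHS = |0 - 2| = |-2| = 2; 1 ≤ 2 — holds
Fails at x = 2: LHS = |2 - 1| = |1| = 1, RHS = |2 - 2| = |0| = 0; 1 ≤ 0 — FAILS
It is satisfied by some integers in the range but not all.

Answer: Sometimes true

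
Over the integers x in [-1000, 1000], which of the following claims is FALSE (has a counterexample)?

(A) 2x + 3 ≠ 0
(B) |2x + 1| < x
(A) Track d = LHS − RHS over the integers in [-1000, 1000]. Equality would need d = 0, but d changes sign only between consecutive integers, jumping over 0:
x = -2: LHS = 2·(-2) + 3 = -1; -1 ≠ 0 — holds  (d = -1)
x = -1: LHS = 2·(-1) + 3 = 1; 1 ≠ 0 — holds  (d = 1)
Away from these crossings d keeps a constant sign, and checking every integer in [-1000, 1000] confirms d ≠ 0 throughout. Hence the two sides are never equal, so the relation holds for every integer in [-1000, 1000].

(B) x = 0: LHS = |2·0 + 1| = |1| = 1; 1 < 0 — FAILS

Only (B) has a counterexample.

Answer: B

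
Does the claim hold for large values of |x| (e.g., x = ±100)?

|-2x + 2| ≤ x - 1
x = 100: LHS = |-2·100 + 2| = |-198| = 198, RHS = 100 - 1 = 99; 198 ≤ 99 — FAILS
x = -100: LHS = |-2·(-100) + 2| = |202| = 202, RHS = (-100) - 1 = -101; 202 ≤ -101 — FAILS

Answer: No, fails for both x = 100 and x = -100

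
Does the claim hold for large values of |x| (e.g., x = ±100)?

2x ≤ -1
x = 100: LHS = 2·100 = 200; 200 ≤ -1 — FAILS
x = -100: LHS = 2·(-100) = -200; -200 ≤ -1 — holds

Answer: Partially: fails for x = 100, holds for x = -100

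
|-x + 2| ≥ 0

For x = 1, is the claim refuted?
Substitute x = 1 into the relation:
x = 1: LHS = |-1 + 2| = |1| = 1; 1 ≥ 0 — holds

The relation holds at x = 1, so it is not a counterexample.

Answer: No, x = 1 is not a counterexample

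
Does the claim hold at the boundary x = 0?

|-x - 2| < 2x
x = 0: LHS = |-0 - 2| = |-2| = 2, RHS = 2·0 = 0; 2 < 0 — FAILS

The relation fails at x = 0, so x = 0 is a counterexample.

Answer: No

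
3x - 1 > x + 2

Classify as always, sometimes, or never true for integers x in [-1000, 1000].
Holds at x = 2: LHS = 3·2 - 1 = 5, RHS = 2 + 2 = 4; 5 > 4 — holds
Fails at x = 0: LHS = 3·0 - 1 = -1, RHS = 0 + 2 = 2; -1 > 2 — FAILS
It is satisfied by some integers in the range but not all.

Answer: Sometimes true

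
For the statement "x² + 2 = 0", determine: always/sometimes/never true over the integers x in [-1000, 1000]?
Over all integers in [-1000, 1000], LHS − RHS is always positive; it is smallest at x = 0, where it equals 2:
x = 0: LHS = 0² + 2 = 2; 2 = 0 — FAILS
At the ends of the range:
x = -1000: LHS = (-1000)² + 2 = 1000002; 1000002 = 0 — FAILS
x = 1000: LHS = 1000² + 2 = 1000002; 1000002 = 0 — FAILS
Hence LHS − RHS is never 0, i.e. the two sides are never equal, so the claimed relation (=) fails for every integer in [-1000, 1000].

No integer in the range satisfies it.

Answer: Never true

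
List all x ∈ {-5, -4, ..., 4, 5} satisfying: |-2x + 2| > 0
Holds for: {-5, -4, -3, -2, -1, 0, 2, 3, 4, 5}
Fails for: {1}

Answer: {-5, -4, -3, -2, -1, 0, 2, 3, 4, 5}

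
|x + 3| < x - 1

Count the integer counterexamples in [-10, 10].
Counterexamples in [-10, 10]: {-10, -9, -8, -7, -6, -5, -4, -3, -2, -1, 0, 1, 2, 3, 4, 5, 6, 7, 8, 9, 10}.

Counting them gives 21 values.

Answer: 21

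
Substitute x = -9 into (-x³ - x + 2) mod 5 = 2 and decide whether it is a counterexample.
Substitute x = -9 into the relation:
x = -9: LHS = (-(-9)³ - (-9) + 2) mod 5 = 740 mod 5 = 0; 0 = 2 — FAILS

Since the claim fails at x = -9, this value is a counterexample.

Answer: Yes, x = -9 is a counterexample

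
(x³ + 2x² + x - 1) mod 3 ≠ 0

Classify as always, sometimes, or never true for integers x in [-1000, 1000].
Holds at x = 0: LHS = (0³ + 2·0² + 0 - 1) mod 3 = (-1) mod 3 = 2; 2 ≠ 0 — holds
Fails at x = 1: LHS = (1³ + 2·1² + 1 - 1) mod 3 = 3 mod 3 = 0; 0 ≠ 0 — FAILS
It is satisfied by some integers in the range but not all.

Answer: Sometimes true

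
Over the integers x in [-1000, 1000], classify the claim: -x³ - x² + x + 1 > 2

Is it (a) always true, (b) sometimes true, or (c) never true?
Holds at x = -2: LHS = -(-2)³ - (-2)² + (-2) + 1 = 3; 3 > 2 — holds
Fails at x = 0: LHS = -0³ - 0² + 0 + 1 = 1; 1 > 2 — FAILS
It is satisfied by some integers in the range but not all.

Answer: Sometimes true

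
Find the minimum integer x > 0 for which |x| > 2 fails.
Testing positive integers:
x = 1: LHS = |1| = 1; 1 > 2 — FAILS  ← smallest positive counterexample

Answer: x = 1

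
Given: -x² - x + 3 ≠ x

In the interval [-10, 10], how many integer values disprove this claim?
Counterexamples in [-10, 10]: {-3, 1}.

Counting them gives 2 values.

Answer: 2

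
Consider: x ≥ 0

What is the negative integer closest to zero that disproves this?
Testing negative integers from -1 downward:
x = -1: -1 ≥ 0 — FAILS  ← closest negative counterexample to 0

Answer: x = -1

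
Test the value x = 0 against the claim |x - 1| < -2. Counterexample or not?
Substitute x = 0 into the relation:
x = 0: LHS = |0 - 1| = |-1| = 1; 1 < -2 — FAILS

Since the claim fails at x = 0, this value is a counterexample.

Answer: Yes, x = 0 is a counterexample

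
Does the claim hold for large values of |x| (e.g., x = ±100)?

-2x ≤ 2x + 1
x = 100: LHS = -2·100 = -200, RHS = 2·100 + 1 = 201; -200 ≤ 201 — holds
x = -100: LHS = -2·(-100) = 200, RHS = 2·(-100) + 1 = -199; 200 ≤ -199 — FAILS

Answer: Partially: holds for x = 100, fails for x = -100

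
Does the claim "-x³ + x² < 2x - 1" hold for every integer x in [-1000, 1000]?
The claim fails at x = 0:
x = 0: LHS = -0³ + 0² = 0, RHS = 2·0 - 1 = -1; 0 < -1 — FAILS

Because a single integer refutes it, the statement is false.

Answer: False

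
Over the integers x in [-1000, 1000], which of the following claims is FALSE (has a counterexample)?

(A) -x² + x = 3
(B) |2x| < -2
(A) x = 0: LHS = -0² + 0 = 0; 0 = 3 — FAILS
(B) x = 0: LHS = |2·0| = |0| = 0; 0 < -2 — FAILS

Answer: Both A and B are false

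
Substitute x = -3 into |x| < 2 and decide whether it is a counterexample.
Substitute x = -3 into the relation:
x = -3: LHS = |-3| = 3; 3 < 2 — FAILS

Since the claim fails at x = -3, this value is a counterexample.

Answer: Yes, x = -3 is a counterexample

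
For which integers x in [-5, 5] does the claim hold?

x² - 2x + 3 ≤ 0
Over all integers in [-5, 5], LHS − RHS is smallest at x = 1, where it equals 2:
x = 1: LHS = 1² - 2·1 + 3 = 2; 2 ≤ 0 — FAILS
At the ends of the range:
x = -5: LHS = (-5)² - 2·(-5) + 3 = 38; 38 ≤ 0 — FAILS
x = 5: LHS = 5² - 2·5 + 3 = 18; 18 ≤ 0 — FAILS
Hence LHS − RHS is never zero or negative, i.e. LHS > RHS throughout, so the claimed relation (≤) fails for every integer in [-5, 5].

Answer: None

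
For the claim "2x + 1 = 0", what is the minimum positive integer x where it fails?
Testing positive integers:
x = 1: LHS = 2·1 + 1 = 3; 3 = 0 — FAILS  ← smallest positive counterexample

Answer: x = 1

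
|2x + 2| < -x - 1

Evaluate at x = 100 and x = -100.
x = 100: LHS = |2·100 + 2| = |202| = 202, RHS = -100 - 1 = -101; 202 < -101 — FAILS
x = -100: LHS = |2·(-100) + 2| = |-198| = 198, RHS = -(-100) - 1 = 99; 198 < 99 — FAILS

Answer: No, fails for both x = 100 and x = -100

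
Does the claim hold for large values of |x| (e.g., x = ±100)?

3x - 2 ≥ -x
x = 100: LHS = 3·100 - 2 = 298; 298 ≥ -100 — holds
x = -100: LHS = 3·(-100) - 2 = -302, RHS = -(-100) = 100; -302 ≥ 100 — FAILS

Answer: Partially: holds for x = 100, fails for x = -100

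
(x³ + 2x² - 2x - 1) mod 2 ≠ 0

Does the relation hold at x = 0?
x = 0: LHS = (0³ + 2·0² - 2·0 - 1) mod 2 = (-1) mod 2 = 1; 1 ≠ 0 — holds

The relation is satisfied at x = 0.

Answer: Yes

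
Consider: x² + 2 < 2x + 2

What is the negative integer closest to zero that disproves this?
Testing negative integers from -1 downward:
x = -1: LHS = (-1)² + 2 = 3, RHS = 2·(-1) + 2 = 0; 3 < 0 — FAILS  ← closest negative counterexample to 0

Answer: x = -1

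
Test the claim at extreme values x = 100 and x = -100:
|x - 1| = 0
x = 100: LHS = |100 - 1| = |99| = 99; 99 = 0 — FAILS
x = -100: LHS = |(-100) - 1| = |-101| = 101; 101 = 0 — FAILS

Answer: No, fails for both x = 100 and x = -100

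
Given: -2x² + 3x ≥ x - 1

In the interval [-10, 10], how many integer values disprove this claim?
Counterexamples in [-10, 10]: {-10, -9, -8, -7, -6, -5, -4, -3, -2, -1, 2, 3, 4, 5, 6, 7, 8, 9, 10}.

Counting them gives 19 values.

Answer: 19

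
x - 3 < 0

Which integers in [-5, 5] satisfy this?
Holds for: {-5, -4, -3, -2, -1, 0, 1, 2}
Fails for: {3, 4, 5}

Answer: {-5, -4, -3, -2, -1, 0, 1, 2}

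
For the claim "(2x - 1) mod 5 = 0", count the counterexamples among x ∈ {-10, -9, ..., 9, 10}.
Counterexamples in [-10, 10]: {-10, -9, -8, -6, -5, -4, -3, -1, 0, 1, 2, 4, 5, 6, 7, 9, 10}.

Counting them gives 17 values.

Answer: 17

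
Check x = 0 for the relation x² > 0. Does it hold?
x = 0: LHS = 0² = 0; 0 > 0 — FAILS

The relation fails at x = 0, so x = 0 is a counterexample.

Answer: No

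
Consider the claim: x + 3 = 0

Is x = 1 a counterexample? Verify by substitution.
Substitute x = 1 into the relation:
x = 1: LHS = 1 + 3 = 4; 4 = 0 — FAILS

Since the claim fails at x = 1, this value is a counterexample.

Answer: Yes, x = 1 is a counterexample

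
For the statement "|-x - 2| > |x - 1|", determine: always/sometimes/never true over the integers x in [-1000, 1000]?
Holds at x = 0: LHS = |-0 - 2| = |-2| = 2, RHS = |0 - 1| = |-1| = 1; 2 > 1 — holds
Fails at x = -1: LHS = |-(-1) - 2| = |-1| = 1, RHS = |(-1) - 1| = |-2| = 2; 1 > 2 — FAILS
It is satisfied by some integers in the range but not all.

Answer: Sometimes true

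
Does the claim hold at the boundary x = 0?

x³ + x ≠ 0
x = 0: LHS = 0³ + 0 = 0; 0 ≠ 0 — FAILS

The relation fails at x = 0, so x = 0 is a counterexample.

Answer: No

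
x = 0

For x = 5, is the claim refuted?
Substitute x = 5 into the relation:
x = 5: 5 = 0 — FAILS

Since the claim fails at x = 5, this value is a counterexample.

Answer: Yes, x = 5 is a counterexample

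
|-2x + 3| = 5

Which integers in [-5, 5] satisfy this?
Holds for: {-1, 4}
Fails for: {-5, -4, -3, -2, 0, 1, 2, 3, 5}

Answer: {-1, 4}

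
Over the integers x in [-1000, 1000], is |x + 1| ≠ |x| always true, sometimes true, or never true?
Track d = LHS − RHS over the integers in [-1000, 1000]. Equality would need d = 0, but d changes sign only between consecutive integers, jumping over 0:
x = -1: LHS = |(-1) + 1| = |0| = 0, RHS = |-1| = 1; 0 ≠ 1 — holds  (d = -1)
x = 0: LHS = |0 + 1| = |1| = 1, RHS = |0| = 0; 1 ≠ 0 — holds  (d = 1)
Away from these crossings d keeps a constant sign, and checking every integer in [-1000, 1000] confirms d ≠ 0 throughout. Hence the two sides are never equal, so the relation holds for every integer in [-1000, 1000].

No counterexample exists.

Answer: Always true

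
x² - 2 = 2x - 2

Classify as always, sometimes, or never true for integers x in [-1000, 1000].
Holds at x = 0: LHS = 0² - 2 = -2, RHS = 2·0 - 2 = -2; -2 = -2 — holds
Fails at x = 1: LHS = 1² - 2 = -1, RHS = 2·1 - 2 = 0; -1 = 0 — FAILS
It is satisfied by some integers in the range but not all.

Answer: Sometimes true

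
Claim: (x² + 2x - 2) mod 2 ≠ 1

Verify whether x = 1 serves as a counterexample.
Substitute x = 1 into the relation:
x = 1: LHS = (1² + 2·1 - 2) mod 2 = 1 mod 2 = 1; 1 ≠ 1 — FAILS

Since the claim fails at x = 1, this value is a counterexample.

Answer: Yes, x = 1 is a counterexample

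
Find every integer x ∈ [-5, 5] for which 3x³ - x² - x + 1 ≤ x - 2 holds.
Holds for: {-5, -4, -3, -2}
Fails for: {-1, 0, 1, 2, 3, 4, 5}

Answer: {-5, -4, -3, -2}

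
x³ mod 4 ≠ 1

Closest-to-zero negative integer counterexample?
Testing negative integers from -1 downward:
x = -1: LHS = ((-1)³) mod 4 = (-1) mod 4 = 3; 3 ≠ 1 — holds
x = -2: LHS = ((-2)³) mod 4 = (-8) mod 4 = 0; 0 ≠ 1 — holds
x = -3: LHS = ((-3)³) mod 4 = (-27) mod 4 = 1; 1 ≠ 1 — FAILS  ← closest negative counterexample to 0

Answer: x = -3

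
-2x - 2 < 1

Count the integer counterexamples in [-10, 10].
Counterexamples in [-10, 10]: {-10, -9, -8, -7, -6, -5, -4, -3, -2}.

Counting them gives 9 values.

Answer: 9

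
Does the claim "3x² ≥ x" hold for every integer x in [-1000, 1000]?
Over all integers in [-1000, 1000], LHS − RHS is smallest at x = 0, where it equals 0:
x = 0: LHS = 3·0² = 0; 0 ≥ 0 — holds
At the ends of the range:
x = -1000: LHS = 3·(-1000)² = 3000000; 3000000 ≥ -1000 — holds
x = 1000: LHS = 3·1000² = 3000000; 3000000 ≥ 1000 — holds
Hence LHS − RHS is never negative, i.e. LHS ≥ RHS throughout, so the relation holds for every integer in [-1000, 1000].

No counterexample exists.

Answer: True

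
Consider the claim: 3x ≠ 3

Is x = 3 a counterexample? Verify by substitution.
Substitute x = 3 into the relation:
x = 3: LHS = 3·3 = 9; 9 ≠ 3 — holds

The claim holds here, so x = 3 is not a counterexample. (A counterexample exists elsewhere, e.g. x = 1.)

Answer: No, x = 3 is not a counterexample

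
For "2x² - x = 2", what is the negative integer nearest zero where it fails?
Testing negative integers from -1 downward:
x = -1: LHS = 2·(-1)² - (-1) = 3; 3 = 2 — FAILS  ← closest negative counterexample to 0

Answer: x = -1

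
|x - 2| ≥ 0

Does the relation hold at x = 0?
x = 0: LHS = |0 - 2| = |-2| = 2; 2 ≥ 0 — holds

The relation is satisfied at x = 0.

Answer: Yes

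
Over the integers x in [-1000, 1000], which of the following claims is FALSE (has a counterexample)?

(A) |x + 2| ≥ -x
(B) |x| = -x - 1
(A) x = -2: LHS = |(-2) + 2| = |0| = 0, RHS = -(-2) = 2; 0 ≥ 2 — FAILS
(B) x = 0: LHS = |0| = 0, RHS = -0 - 1 = -1; 0 = -1 — FAILS

Answer: Both A and B are false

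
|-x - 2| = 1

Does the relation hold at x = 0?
x = 0: LHS = |-0 - 2| = |-2| = 2; 2 = 1 — FAILS

The relation fails at x = 0, so x = 0 is a counterexample.

Answer: No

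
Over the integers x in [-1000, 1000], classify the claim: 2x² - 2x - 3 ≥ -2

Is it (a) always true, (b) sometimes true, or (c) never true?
Holds at x = -1: LHS = 2·(-1)² - 2·(-1) - 3 = 1; 1 ≥ -2 — holds
Fails at x = 0: LHS = 2·0² - 2·0 - 3 = -3; -3 ≥ -2 — FAILS
It is satisfied by some integers in the range but not all.

Answer: Sometimes true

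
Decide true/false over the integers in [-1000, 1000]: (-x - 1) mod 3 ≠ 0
The claim fails at x = -1:
x = -1: LHS = (-(-1) - 1) mod 3 = 0 mod 3 = 0; 0 ≠ 0 — FAILS

Because a single integer refutes it, the statement is false.

Answer: False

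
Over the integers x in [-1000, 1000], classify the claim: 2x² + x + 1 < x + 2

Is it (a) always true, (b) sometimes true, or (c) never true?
Holds at x = 0: LHS = 2·0² + 0 + 1 = 1, RHS = 0 + 2 = 2; 1 < 2 — holds
Fails at x = 1: LHS = 2·1² + 1 + 1 = 4, RHS = 1 + 2 = 3; 4 < 3 — FAILS
It is satisfied by some integers in the range but not all.

Answer: Sometimes true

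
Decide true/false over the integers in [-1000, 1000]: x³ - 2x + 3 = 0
The claim fails at x = 0:
x = 0: LHS = 0³ - 2·0 + 3 = 3; 3 = 0 — FAILS

Because a single integer refutes it, the statement is false.

Answer: False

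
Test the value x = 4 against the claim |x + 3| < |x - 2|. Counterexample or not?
Substitute x = 4 into the relation:
x = 4: LHS = |4 + 3| = |7| = 7, RHS = |4 - 2| = |2| = 2; 7 < 2 — FAILS

Since the claim fails at x = 4, this value is a counterexample.

Answer: Yes, x = 4 is a counterexample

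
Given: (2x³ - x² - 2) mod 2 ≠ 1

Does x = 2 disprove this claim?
Substitute x = 2 into the relation:
x = 2: LHS = (2·2³ - 2² - 2) mod 2 = 10 mod 2 = 0; 0 ≠ 1 — holds

The claim holds here, so x = 2 is not a counterexample. (A counterexample exists elsewhere, e.g. x = 1.)

Answer: No, x = 2 is not a counterexample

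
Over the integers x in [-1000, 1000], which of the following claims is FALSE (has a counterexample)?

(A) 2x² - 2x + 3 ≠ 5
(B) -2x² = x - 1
(A) Track d = LHS − RHS over the integers in [-1000, 1000]. Equality would need d = 0, but d changes sign only between consecutive integers, jumping over 0:
x = -1: LHS = 2·(-1)² - 2·(-1) + 3 = 7; 7 ≠ 5 — holds  (d = 2)
x = 0: LHS = 2·0² - 2·0 + 3 = 3; 3 ≠ 5 — holds  (d = -2)
x = 1: LHS = 2·1² - 2·1 + 3 = 3; 3 ≠ 5 — holds  (d = -2)
x = 2: LHS = 2·2² - 2·2 + 3 = 7; 7 ≠ 5 — holds  (d = 2)
Away from these crossings d keeps a constant sign, and checking every integer in [-1000, 1000] confirms d ≠ 0 throughout. Hence the two sides are never equal, so the relation holds for every integer in [-1000, 1000].

(B) x = 0: LHS = -2·0² = 0, RHS = 0 - 1 = -1; 0 = -1 — FAILS

Only (B) has a counterexample.

Answer: B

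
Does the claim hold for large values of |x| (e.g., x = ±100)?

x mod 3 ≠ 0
x = 100: LHS = 100 mod 3 = 1; 1 ≠ 0 — holds
x = -100: LHS = (-100) mod 3 = 2; 2 ≠ 0 — holds

Answer: Yes, holds for both x = 100 and x = -100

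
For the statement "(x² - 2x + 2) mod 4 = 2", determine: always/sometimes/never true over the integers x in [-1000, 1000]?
Holds at x = 0: LHS = (0² - 2·0 + 2) mod 4 = 2 mod 4 = 2; 2 = 2 — holds
Fails at x = 1: LHS = (1² - 2·1 + 2) mod 4 = 1 mod 4 = 1; 1 = 2 — FAILS
It is satisfied by some integers in the range but not all.

Answer: Sometimes true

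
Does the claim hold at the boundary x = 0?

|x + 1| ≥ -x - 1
x = 0: LHS = |0 + 1| = |1| = 1, RHS = -0 - 1 = -1; 1 ≥ -1 — holds

The relation is satisfied at x = 0.

Answer: Yes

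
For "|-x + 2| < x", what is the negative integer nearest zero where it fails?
Testing negative integers from -1 downward:
x = -1: LHS = |-(-1) + 2| = |3| = 3; 3 < -1 — FAILS  ← closest negative counterexample to 0

Answer: x = -1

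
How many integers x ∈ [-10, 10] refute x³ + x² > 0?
Counterexamples in [-10, 10]: {-10, -9, -8, -7, -6, -5, -4, -3, -2, -1, 0}.

Counting them gives 11 values.

Answer: 11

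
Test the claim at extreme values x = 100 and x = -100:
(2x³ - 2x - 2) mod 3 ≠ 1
x = 100: LHS = (2·100³ - 2·100 - 2) mod 3 = 1999798 mod 3 = 1; 1 ≠ 1 — FAILS
x = -100: LHS = (2·(-100)³ - 2·(-100) - 2) mod 3 = (-1999802) mod 3 = 1; 1 ≠ 1 — FAILS

Answer: No, fails for both x = 100 and x = -100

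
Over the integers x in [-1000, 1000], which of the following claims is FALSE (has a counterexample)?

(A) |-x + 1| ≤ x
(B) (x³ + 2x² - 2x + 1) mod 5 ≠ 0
(A) x = 0: LHS = |-0 + 1| = |1| = 1; 1 ≤ 0 — FAILS
(B) x = -2: LHS = ((-2)³ + 2·(-2)² - 2·(-2) + 1) mod 5 = 5 mod 5 = 0; 0 ≠ 0 — FAILS

Answer: Both A and B are false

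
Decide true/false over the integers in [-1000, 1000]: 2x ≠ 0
The claim fails at x = 0:
x = 0: LHS = 2·0 = 0; 0 ≠ 0 — FAILS

Because a single integer refutes it, the statement is false.

Answer: False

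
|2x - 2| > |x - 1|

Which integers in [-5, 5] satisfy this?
Holds for: {-5, -4, -3, -2, -1, 0, 2, 3, 4, 5}
Fails for: {1}

Answer: {-5, -4, -3, -2, -1, 0, 2, 3, 4, 5}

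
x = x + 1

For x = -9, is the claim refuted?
Substitute x = -9 into the relation:
x = -9: RHS = (-9) + 1 = -8; -9 = -8 — FAILS

Since the claim fails at x = -9, this value is a counterexample.

Answer: Yes, x = -9 is a counterexample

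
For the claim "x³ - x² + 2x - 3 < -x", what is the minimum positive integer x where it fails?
Testing positive integers:
x = 1: LHS = 1³ - 1² + 2·1 - 3 = -1; -1 < -1 — FAILS  ← smallest positive counterexample

Answer: x = 1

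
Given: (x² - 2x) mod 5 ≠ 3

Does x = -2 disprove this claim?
Substitute x = -2 into the relation:
x = -2: LHS = ((-2)² - 2·(-2)) mod 5 = 8 mod 5 = 3; 3 ≠ 3 — FAILS

Since the claim fails at x = -2, this value is a counterexample.

Answer: Yes, x = -2 is a counterexample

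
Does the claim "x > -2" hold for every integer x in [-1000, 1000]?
The claim fails at x = -2:
x = -2: -2 > -2 — FAILS

Because a single integer refutes it, the statement is false.

Answer: False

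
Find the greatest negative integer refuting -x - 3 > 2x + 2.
Testing negative integers from -1 downward:
x = -1: LHS = -(-1) - 3 = -2, RHS = 2·(-1) + 2 = 0; -2 > 0 — FAILS  ← closest negative counterexample to 0

Answer: x = -1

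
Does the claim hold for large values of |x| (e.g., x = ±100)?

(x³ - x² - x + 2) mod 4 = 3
x = 100: LHS = (100³ - 100² - 100 + 2) mod 4 = 989902 mod 4 = 2; 2 = 3 — FAILS
x = -100: LHS = ((-100)³ - (-100)² - (-100) + 2) mod 4 = (-1009898) mod 4 = 2; 2 = 3 — FAILS

Answer: No, fails for both x = 100 and x = -100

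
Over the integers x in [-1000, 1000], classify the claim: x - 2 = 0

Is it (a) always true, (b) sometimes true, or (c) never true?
Holds at x = 2: LHS = 2 - 2 = 0; 0 = 0 — holds
Fails at x = 0: LHS = 0 - 2 = -2; -2 = 0 — FAILS
It is satisfied by some integers in the range but not all.

Answer: Sometimes true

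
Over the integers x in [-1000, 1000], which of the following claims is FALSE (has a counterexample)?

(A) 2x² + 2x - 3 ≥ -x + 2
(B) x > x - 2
(A) x = 0: LHS = 2·0² + 2·0 - 3 = -3, RHS = -0 + 2 = 2; -3 ≥ 2 — FAILS

(B) Over all integers in [-1000, 1000], LHS − RHS is smallest at x = 0, where it equals 2:
x = 0: RHS = 0 - 2 = -2; 0 > -2 — holds
At the ends of the range:
x = -1000: RHS = (-1000) - 2 = -1002; -1000 > -1002 — holds
x = 1000: RHS = 1000 - 2 = 998; 1000 > 998 — holds
Hence LHS − RHS is never zero or negative, i.e. LHS > RHS throughout, so the relation holds for every integer in [-1000, 1000].

Only (A) has a counterexample.

Answer: A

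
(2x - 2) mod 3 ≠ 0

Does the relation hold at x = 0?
x = 0: LHS = (2·0 - 2) mod 3 = (-2) mod 3 = 1; 1 ≠ 0 — holds

The relation is satisfied at x = 0.

Answer: Yes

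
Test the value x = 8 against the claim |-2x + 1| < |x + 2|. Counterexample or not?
Substitute x = 8 into the relation:
x = 8: LHS = |-2·8 + 1| = |-15| = 15, RHS = |8 + 2| = |10| = 10; 15 < 10 — FAILS

Since the claim fails at x = 8, this value is a counterexample.

Answer: Yes, x = 8 is a counterexample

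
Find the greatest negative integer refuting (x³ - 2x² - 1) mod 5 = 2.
Testing negative integers from -1 downward:
x = -1: LHS = ((-1)³ - 2·(-1)² - 1) mod 5 = (-4) mod 5 = 1; 1 = 2 — FAILS  ← closest negative counterexample to 0

Answer: x = -1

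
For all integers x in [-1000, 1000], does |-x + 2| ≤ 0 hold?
The claim fails at x = 0:
x = 0: LHS = |-0 + 2| = |2| = 2; 2 ≤ 0 — FAILS

Because a single integer refutes it, the statement is false.

Answer: False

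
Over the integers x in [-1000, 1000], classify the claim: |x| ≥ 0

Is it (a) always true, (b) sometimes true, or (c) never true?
An absolute value is never negative, so the left side is ≥ 0 for every x, while the right side is 0. Tightest case in [-1000, 1000] is x = 0:
x = 0: LHS = |0| = 0; 0 ≥ 0 — holds
Hence LHS − RHS is never negative, i.e. LHS ≥ RHS throughout, so the relation holds for every integer in [-1000, 1000].

No counterexample exists.

Answer: Always true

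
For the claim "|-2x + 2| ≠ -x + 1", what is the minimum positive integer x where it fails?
Testing positive integers:
x = 1: LHS = |-2·1 + 2| = |0| = 0, RHS = -1 + 1 = 0; 0 ≠ 0 — FAILS  ← smallest positive counterexample

Answer: x = 1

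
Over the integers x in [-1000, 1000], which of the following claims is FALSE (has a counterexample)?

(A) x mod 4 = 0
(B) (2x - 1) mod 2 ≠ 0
(A) x = 1: LHS = 1 mod 4 = 1; 1 = 0 — FAILS

(B) For a polynomial with integer coefficients, its value mod 2 depends only on x mod 2, so it suffices to check one representative of each residue class, x = 0, 1:
x = 0: LHS = (2·0 - 1) mod 2 = (-1) mod 2 = 1; 1 ≠ 0 — holds
x = 1: LHS = (2·1 - 1) mod 2 = 1 mod 2 = 1; 1 ≠ 0 — holds
The relation holds in every residue class, so the relation holds for every integer in [-1000, 1000].

Only (A) has a counterexample.

Answer: A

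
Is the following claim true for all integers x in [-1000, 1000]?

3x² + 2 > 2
The claim fails at x = 0:
x = 0: LHS = 3·0² + 2 = 2; 2 > 2 — FAILS

Because a single integer refutes it, the statement is false.

Answer: False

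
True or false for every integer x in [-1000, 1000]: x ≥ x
Over all integers in [-1000, 1000], LHS − RHS is smallest at x = 0, where it equals 0:
x = 0: 0 ≥ 0 — holds
At the ends of the range:
x = -1000: -1000 ≥ -1000 — holds
x = 1000: 1000 ≥ 1000 — holds
Hence LHS − RHS is never negative, i.e. LHS ≥ RHS throughout, so the relation holds for every integer in [-1000, 1000].

No counterexample exists.

Answer: True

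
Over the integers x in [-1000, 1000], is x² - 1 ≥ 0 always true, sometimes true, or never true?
Holds at x = 1: LHS = 1² - 1 = 0; 0 ≥ 0 — holds
Fails at x = 0: LHS = 0² - 1 = -1; -1 ≥ 0 — FAILS
It is satisfied by some integers in the range but not all.

Answer: Sometimes true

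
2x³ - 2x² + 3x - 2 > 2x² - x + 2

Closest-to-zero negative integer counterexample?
Testing negative integers from -1 downward:
x = -1: LHS = 2·(-1)³ - 2·(-1)² + 3·(-1) - 2 = -9, RHS = 2·(-1)² - (-1) + 2 = 5; -9 > 5 — FAILS  ← closest negative counterexample to 0

Answer: x = -1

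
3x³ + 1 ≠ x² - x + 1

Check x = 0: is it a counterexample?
Substitute x = 0 into the relation:
x = 0: LHS = 3·0³ + 1 = 1, RHS = 0² - 0 + 1 = 1; 1 ≠ 1 — FAILS

Since the claim fails at x = 0, this value is a counterexample.

Answer: Yes, x = 0 is a counterexample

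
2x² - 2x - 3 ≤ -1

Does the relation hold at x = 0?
x = 0: LHS = 2·0² - 2·0 - 3 = -3; -3 ≤ -1 — holds

The relation is satisfied at x = 0.

Answer: Yes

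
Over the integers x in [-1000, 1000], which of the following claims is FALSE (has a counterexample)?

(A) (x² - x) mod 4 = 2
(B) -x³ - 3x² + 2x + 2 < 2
(A) x = 0: LHS = (0² - 0) mod 4 = 0 mod 4 = 0; 0 = 2 — FAILS
(B) x = 0: LHS = -0³ - 3·0² + 2·0 + 2 = 2; 2 < 2 — FAILS

Answer: Both A and B are false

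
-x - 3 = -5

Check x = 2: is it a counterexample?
Substitute x = 2 into the relation:
x = 2: LHS = -2 - 3 = -5; -5 = -5 — holds

The claim holds here, so x = 2 is not a counterexample. (A counterexample exists elsewhere, e.g. x = 0.)

Answer: No, x = 2 is not a counterexample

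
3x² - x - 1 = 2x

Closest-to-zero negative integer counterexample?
Testing negative integers from -1 downward:
x = -1: LHS = 3·(-1)² - (-1) - 1 = 3, RHS = 2·(-1) = -2; 3 = -2 — FAILS  ← closest negative counterexample to 0

Answer: x = -1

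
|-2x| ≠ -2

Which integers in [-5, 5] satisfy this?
An absolute value is never negative, so the left side is ≥ 0 for every x, while the right side is -2. Tightest case in [-5, 5] is x = 0:
x = 0: LHS = |-2·0| = |0| = 0; 0 ≠ -2 — holds
Hence LHS − RHS is never 0, i.e. the two sides are never equal, so the relation holds for every integer in [-5, 5].

Answer: All integers in [-5, 5]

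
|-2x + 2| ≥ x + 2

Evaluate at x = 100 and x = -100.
x = 100: LHS = |-2·100 + 2| = |-198| = 198, RHS = 100 + 2 = 102; 198 ≥ 102 — holds
x = -100: LHS = |-2·(-100) + 2| = |202| = 202, RHS = (-100) + 2 = -98; 202 ≥ -98 — holds

Answer: Yes, holds for both x = 100 and x = -100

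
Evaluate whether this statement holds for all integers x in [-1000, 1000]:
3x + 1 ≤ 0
The claim fails at x = 0:
x = 0: LHS = 3·0 + 1 = 1; 1 ≤ 0 — FAILS

Because a single integer refutes it, the statement is false.

Answer: False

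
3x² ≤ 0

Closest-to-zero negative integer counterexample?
Testing negative integers from -1 downward:
x = -1: LHS = 3·(-1)² = 3; 3 ≤ 0 — FAILS  ← closest negative counterexample to 0

Answer: x = -1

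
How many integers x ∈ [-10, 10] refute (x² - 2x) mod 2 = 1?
Counterexamples in [-10, 10]: {-10, -8, -6, -4, -2, 0, 2, 4, 6, 8, 10}.

Counting them gives 11 values.

Answer: 11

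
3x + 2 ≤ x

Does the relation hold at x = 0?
x = 0: LHS = 3·0 + 2 = 2; 2 ≤ 0 — FAILS

The relation fails at x = 0, so x = 0 is a counterexample.

Answer: No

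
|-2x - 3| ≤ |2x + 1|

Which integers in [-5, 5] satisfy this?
Holds for: {-5, -4, -3, -2, -1}
Fails for: {0, 1, 2, 3, 4, 5}

Answer: {-5, -4, -3, -2, -1}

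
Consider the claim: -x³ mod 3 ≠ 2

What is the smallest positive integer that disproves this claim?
Testing positive integers:
x = 1: LHS = (-1³) mod 3 = (-1) mod 3 = 2; 2 ≠ 2 — FAILS  ← smallest positive counterexample

Answer: x = 1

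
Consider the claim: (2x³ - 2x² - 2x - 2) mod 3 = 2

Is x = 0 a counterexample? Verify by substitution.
Substitute x = 0 into the relation:
x = 0: LHS = (2·0³ - 2·0² - 2·0 - 2) mod 3 = (-2) mod 3 = 1; 1 = 2 — FAILS

Since the claim fails at x = 0, this value is a counterexample.

Answer: Yes, x = 0 is a counterexample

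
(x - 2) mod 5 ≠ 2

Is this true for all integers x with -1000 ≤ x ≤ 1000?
The claim fails at x = -1:
x = -1: LHS = ((-1) - 2) mod 5 = (-3) mod 5 = 2; 2 ≠ 2 — FAILS

Because a single integer refutes it, the statement is false.

Answer: False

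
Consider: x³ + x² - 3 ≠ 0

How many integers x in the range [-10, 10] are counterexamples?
Track d = LHS − RHS over the integers in [-10, 10]. Equality would need d = 0, but d changes sign only between consecutive integers, jumping over 0:
x = 1: LHS = 1³ + 1² - 3 = -1; -1 ≠ 0 — holds  (d = -1)
x = 2: LHS = 2³ + 2² - 3 = 9; 9 ≠ 0 — holds  (d = 9)
Away from these crossings d keeps a constant sign, and checking every integer in [-10, 10] confirms d ≠ 0 throughout. Hence the two sides are never equal, so the relation holds for every integer in [-10, 10].

No counterexample appears in that range.

Answer: 0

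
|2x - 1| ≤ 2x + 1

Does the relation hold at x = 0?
x = 0: LHS = |2·0 - 1| = |-1| = 1, RHS = 2·0 + 1 = 1; 1 ≤ 1 — holds

The relation is satisfied at x = 0.

Answer: Yes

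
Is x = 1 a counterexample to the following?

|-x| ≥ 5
Substitute x = 1 into the relation:
x = 1: LHS = |-1| = 1; 1 ≥ 5 — FAILS

Since the claim fails at x = 1, this value is a counterexample.

Answer: Yes, x = 1 is a counterexample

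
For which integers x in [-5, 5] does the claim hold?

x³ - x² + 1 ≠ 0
Track d = LHS − RHS over the integers in [-5, 5]. Equality would need d = 0, but d changes sign only between consecutive integers, jumping over 0:
x = -1: LHS = (-1)³ - (-1)² + 1 = -1; -1 ≠ 0 — holds  (d = -1)
x = 0: LHS = 0³ - 0² + 1 = 1; 1 ≠ 0 — holds  (d = 1)
Away from these crossings d keeps a constant sign, and checking every integer in [-5, 5] confirms d ≠ 0 throughout. Hence the two sides are never equal, so the relation holds for every integer in [-5, 5].

Answer: All integers in [-5, 5]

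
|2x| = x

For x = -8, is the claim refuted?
Substitute x = -8 into the relation:
x = -8: LHS = |2·(-8)| = |-16| = 16; 16 = -8 — FAILS

Since the claim fails at x = -8, this value is a counterexample.

Answer: Yes, x = -8 is a counterexample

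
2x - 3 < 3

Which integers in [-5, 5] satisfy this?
Holds for: {-5, -4, -3, -2, -1, 0, 1, 2}
Fails for: {3, 4, 5}

Answer: {-5, -4, -3, -2, -1, 0, 1, 2}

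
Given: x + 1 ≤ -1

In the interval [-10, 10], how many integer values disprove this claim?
Counterexamples in [-10, 10]: {-1, 0, 1, 2, 3, 4, 5, 6, 7, 8, 9, 10}.

Counting them gives 12 values.

Answer: 12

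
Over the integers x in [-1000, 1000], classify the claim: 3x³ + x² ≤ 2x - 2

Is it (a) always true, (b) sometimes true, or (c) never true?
Holds at x = -2: LHS = 3·(-2)³ + (-2)² = -20, RHS = 2·(-2) - 2 = -6; -20 ≤ -6 — holds
Fails at x = 0: LHS = 3·0³ + 0² = 0, RHS = 2·0 - 2 = -2; 0 ≤ -2 — FAILS
It is satisfied by some integers in the range but not all.

Answer: Sometimes true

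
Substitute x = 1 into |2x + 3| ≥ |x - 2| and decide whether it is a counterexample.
Substitute x = 1 into the relation:
x = 1: LHS = |2·1 + 3| = |5| = 5, RHS = |1 - 2| = |-1| = 1; 5 ≥ 1 — holds

The claim holds here, so x = 1 is not a counterexample. (A counterexample exists elsewhere, e.g. x = -1.)

Answer: No, x = 1 is not a counterexample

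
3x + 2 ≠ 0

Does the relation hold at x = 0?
x = 0: LHS = 3·0 + 2 = 2; 2 ≠ 0 — holds

The relation is satisfied at x = 0.

Answer: Yes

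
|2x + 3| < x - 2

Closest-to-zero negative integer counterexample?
Testing negative integers from -1 downward:
x = -1: LHS = |2·(-1) + 3| = |1| = 1, RHS = (-1) - 2 = -3; 1 < -3 — FAILS  ← closest negative counterexample to 0

Answer: x = -1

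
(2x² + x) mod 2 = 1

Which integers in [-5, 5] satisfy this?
Holds for: {-5, -3, -1, 1, 3, 5}
Fails for: {-4, -2, 0, 2, 4}

Answer: {-5, -3, -1, 1, 3, 5}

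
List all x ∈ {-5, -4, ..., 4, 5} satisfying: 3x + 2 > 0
Holds for: {0, 1, 2, 3, 4, 5}
Fails for: {-5, -4, -3, -2, -1}

Answer: {0, 1, 2, 3, 4, 5}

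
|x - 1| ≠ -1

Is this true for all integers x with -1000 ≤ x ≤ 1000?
An absolute value is never negative, so the left side is ≥ 0 for every x, while the right side is -1. Tightest case in [-1000, 1000] is x = 1:
x = 1: LHS = |1 - 1| = |0| = 0; 0 ≠ -1 — holds
Hence LHS − RHS is never 0, i.e. the two sides are never equal, so the relation holds for every integer in [-1000, 1000].

No counterexample exists.

Answer: True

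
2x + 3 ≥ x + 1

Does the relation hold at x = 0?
x = 0: LHS = 2·0 + 3 = 3, RHS = 0 + 1 = 1; 3 ≥ 1 — holds

The relation is satisfied at x = 0.

Answer: Yes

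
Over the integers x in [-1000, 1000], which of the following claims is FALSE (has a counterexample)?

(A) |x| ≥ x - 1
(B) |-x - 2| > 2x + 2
(A) Over all integers in [-1000, 1000], LHS − RHS is smallest at x = 0, where it equals 1:
x = 0: LHS = |0| = 0, RHS = 0 - 1 = -1; 0 ≥ -1 — holds
At the ends of the range:
x = -1000: LHS = |-1000| = 1000, RHS = (-1000) - 1 = -1001; 1000 ≥ -1001 — holds
x = 1000: LHS = |1000| = 1000, RHS = 1000 - 1 = 999; 1000 ≥ 999 — holds
Hence LHS − RHS is never negative, i.e. LHS ≥ RHS throughout, so the relation holds for every integer in [-1000, 1000].

(B) x = 0: LHS = |-0 - 2| = |-2| = 2, RHS = 2·0 + 2 = 2; 2 > 2 — FAILS

Only (B) has a counterexample.

Answer: B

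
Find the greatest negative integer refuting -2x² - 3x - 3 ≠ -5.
Testing negative integers from -1 downward:
x = -1: LHS = -2·(-1)² - 3·(-1) - 3 = -2; -2 ≠ -5 — holds
x = -2: LHS = -2·(-2)² - 3·(-2) - 3 = -5; -5 ≠ -5 — FAILS  ← closest negative counterexample to 0

Answer: x = -2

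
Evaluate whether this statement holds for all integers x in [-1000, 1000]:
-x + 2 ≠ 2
The claim fails at x = 0:
x = 0: LHS = -0 + 2 = 2; 2 ≠ 2 — FAILS

Because a single integer refutes it, the statement is false.

Answer: False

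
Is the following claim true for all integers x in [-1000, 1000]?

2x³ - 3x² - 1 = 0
The claim fails at x = 0:
x = 0: LHS = 2·0³ - 3·0² - 1 = -1; -1 = 0 — FAILS

Because a single integer refutes it, the statement is false.

Answer: False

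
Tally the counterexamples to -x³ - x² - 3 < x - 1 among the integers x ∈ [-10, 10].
Counterexamples in [-10, 10]: {-10, -9, -8, -7, -6, -5, -4, -3, -2}.

Counting them gives 9 values.

Answer: 9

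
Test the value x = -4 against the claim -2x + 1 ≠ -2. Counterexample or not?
Substitute x = -4 into the relation:
x = -4: LHS = -2·(-4) + 1 = 9; 9 ≠ -2 — holds

The relation holds at x = -4, so it is not a counterexample.

Answer: No, x = -4 is not a counterexample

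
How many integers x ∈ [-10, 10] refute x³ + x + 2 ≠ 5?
Track d = LHS − RHS over the integers in [-10, 10]. Equality would need d = 0, but d changes sign only between consecutive integers, jumping over 0:
x = 1: LHS = 1³ + 1 + 2 = 4; 4 ≠ 5 — holds  (d = -1)
x = 2: LHS = 2³ + 2 + 2 = 12; 12 ≠ 5 — holds  (d = 7)
Away from these crossings d keeps a constant sign, and checking every integer in [-10, 10] confirms d ≠ 0 throughout. Hence the two sides are never equal, so the relation holds for every integer in [-10, 10].

No counterexample appears in that range.

Answer: 0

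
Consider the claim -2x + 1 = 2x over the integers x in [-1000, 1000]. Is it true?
The claim fails at x = 0:
x = 0: LHS = -2·0 + 1 = 1, RHS = 2·0 = 0; 1 = 0 — FAILS

Because a single integer refutes it, the statement is false.

Answer: False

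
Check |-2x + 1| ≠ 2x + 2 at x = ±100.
x = 100: LHS = |-2·100 + 1| = |-199| = 199, RHS = 2·100 + 2 = 202; 199 ≠ 202 — holds
x = -100: LHS = |-2·(-100) + 1| = |201| = 201, RHS = 2·(-100) + 2 = -198; 201 ≠ -198 — holds

Answer: Yes, holds for both x = 100 and x = -100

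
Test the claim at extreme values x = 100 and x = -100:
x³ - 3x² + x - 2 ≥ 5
x = 100: LHS = 100³ - 3·100² + 100 - 2 = 970098; 970098 ≥ 5 — holds
x = -100: LHS = (-100)³ - 3·(-100)² + (-100) - 2 = -1030102; -1030102 ≥ 5 — FAILS

Answer: Partially: holds for x = 100, fails for x = -100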